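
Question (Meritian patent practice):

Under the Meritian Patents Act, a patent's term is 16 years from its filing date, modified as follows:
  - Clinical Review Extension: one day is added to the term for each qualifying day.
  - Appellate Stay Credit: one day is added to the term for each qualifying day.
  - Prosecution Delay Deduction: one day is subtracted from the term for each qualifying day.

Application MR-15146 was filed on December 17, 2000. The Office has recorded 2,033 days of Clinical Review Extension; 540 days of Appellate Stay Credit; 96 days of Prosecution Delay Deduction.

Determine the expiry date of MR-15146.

September 29, 2023

Base term: filing date + 16 years → 17 December 2016.
Clinical Review Extension: +2033 days → 12 July 2022.
Appellate Stay Credit: +540 days → 3 January 2024.
Prosecution Delay Deduction: −96 days → 29 September 2023.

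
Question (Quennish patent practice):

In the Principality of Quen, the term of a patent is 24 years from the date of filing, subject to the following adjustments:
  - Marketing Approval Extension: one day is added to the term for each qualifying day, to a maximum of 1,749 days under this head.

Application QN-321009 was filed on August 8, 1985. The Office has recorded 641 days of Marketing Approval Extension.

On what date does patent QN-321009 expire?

May 11, 2011

Base term: filing date + 24 years → 8 August 2009.
Marketing Approval Extension: 641 days (within the 1749-day cap) → +641 days → 11 May 2011.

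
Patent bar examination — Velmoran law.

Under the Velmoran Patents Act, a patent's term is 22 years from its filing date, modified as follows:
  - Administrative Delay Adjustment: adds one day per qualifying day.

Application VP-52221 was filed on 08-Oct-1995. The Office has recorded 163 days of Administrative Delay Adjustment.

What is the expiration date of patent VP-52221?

Base term: filing date + 22 years → 8 October 2017.
Administrative Delay Adjustment: +163 days → 20 March 2018.

March 20, 2018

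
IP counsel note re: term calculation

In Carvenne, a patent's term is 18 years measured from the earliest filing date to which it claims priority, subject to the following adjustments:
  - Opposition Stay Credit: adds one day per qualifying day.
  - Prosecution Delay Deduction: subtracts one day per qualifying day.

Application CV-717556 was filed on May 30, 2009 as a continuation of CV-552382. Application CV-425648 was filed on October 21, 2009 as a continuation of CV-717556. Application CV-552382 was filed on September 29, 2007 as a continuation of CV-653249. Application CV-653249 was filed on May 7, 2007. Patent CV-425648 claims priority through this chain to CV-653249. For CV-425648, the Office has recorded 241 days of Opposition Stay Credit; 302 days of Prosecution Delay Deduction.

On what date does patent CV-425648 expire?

Earliest priority filing: 7 May 2007.
Base term: 7 May 2007 + 18 years → 7 May 2025.
Opposition Stay Credit: +241 days → 3 January 2026.
Prosecution Delay Deduction: −302 days → 7 March 2025.

March 7, 2025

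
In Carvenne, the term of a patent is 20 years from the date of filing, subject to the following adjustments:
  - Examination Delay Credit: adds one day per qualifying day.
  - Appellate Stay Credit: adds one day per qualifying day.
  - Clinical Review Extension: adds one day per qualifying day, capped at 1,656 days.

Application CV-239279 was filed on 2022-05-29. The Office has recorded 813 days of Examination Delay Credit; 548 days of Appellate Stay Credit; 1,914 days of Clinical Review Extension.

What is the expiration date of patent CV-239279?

Base term: filing date + 20 years → 29 May 2042.
Examination Delay Credit: +813 days → 19 August 2044.
Appellate Stay Credit: +548 days → 18 February 2046.
Clinical Review Extension: 1914 days claimed exceeds the 1656-day cap, so +1656 days → 1 September 2050.

September 1, 2050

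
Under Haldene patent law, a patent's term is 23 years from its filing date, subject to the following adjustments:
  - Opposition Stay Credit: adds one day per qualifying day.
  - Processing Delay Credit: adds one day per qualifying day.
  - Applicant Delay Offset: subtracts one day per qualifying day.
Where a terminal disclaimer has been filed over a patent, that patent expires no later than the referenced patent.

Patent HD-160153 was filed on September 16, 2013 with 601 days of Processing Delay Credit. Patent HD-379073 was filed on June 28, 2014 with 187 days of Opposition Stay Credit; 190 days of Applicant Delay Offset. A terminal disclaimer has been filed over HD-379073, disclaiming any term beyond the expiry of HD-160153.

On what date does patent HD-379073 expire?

Natural term of HD-379073:
  Base: filing + 23 years → 28 June 2037.
  Opposition Stay Credit: +187 days → 1 January 2038.
  Applicant Delay Offset: −190 days → 25 June 2037.
Expiry of referenced patent HD-160153:
  Base: filing + 23 years → 16 September 2036.
  Processing Delay Credit: +601 days → 10 May 2038.
Terminal disclaimer: HD-379073 expires on the earlier of 25 June 2037 and 10 May 2038.

June 25, 2037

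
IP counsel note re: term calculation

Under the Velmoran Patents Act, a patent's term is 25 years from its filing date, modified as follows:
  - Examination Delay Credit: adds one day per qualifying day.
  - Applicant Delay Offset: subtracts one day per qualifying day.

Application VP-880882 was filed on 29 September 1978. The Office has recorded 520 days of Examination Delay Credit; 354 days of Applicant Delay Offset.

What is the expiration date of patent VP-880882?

Base term: filing date + 25 years → 29 September 2003.
Examination Delay Credit: +520 days → 2 March 2005.
Applicant Delay Offset: −354 days → 13 March 2004.

March 13, 2004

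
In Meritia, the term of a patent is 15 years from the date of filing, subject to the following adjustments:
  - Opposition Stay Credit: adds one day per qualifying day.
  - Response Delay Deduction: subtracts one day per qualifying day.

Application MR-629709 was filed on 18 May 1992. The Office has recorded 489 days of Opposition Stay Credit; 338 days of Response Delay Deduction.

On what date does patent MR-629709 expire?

October 16, 2007

Base term: filing date + 15 years → 18 May 2007.
Opposition Stay Credit: +489 days → 18 September 2008.
Response Delay Deduction: −338 days → 16 October 2007.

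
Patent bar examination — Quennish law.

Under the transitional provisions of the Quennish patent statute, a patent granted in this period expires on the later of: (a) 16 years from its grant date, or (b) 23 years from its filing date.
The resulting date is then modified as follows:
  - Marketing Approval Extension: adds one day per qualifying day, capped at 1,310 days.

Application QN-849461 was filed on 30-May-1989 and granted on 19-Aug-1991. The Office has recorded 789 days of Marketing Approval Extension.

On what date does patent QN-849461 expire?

(a) grant + 16 years → 19 August 2007.
(b) filing + 23 years → 30 May 2012.
Later of the two: 30 May 2012.
Marketing Approval Extension: 789 days (within the 1310-day cap) → +789 days → 28 July 2014.

2014-07-28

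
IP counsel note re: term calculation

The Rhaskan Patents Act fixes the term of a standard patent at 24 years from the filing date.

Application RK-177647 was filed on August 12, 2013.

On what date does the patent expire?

August 12, 2037

Filing date + 24 years → 12 August 2037.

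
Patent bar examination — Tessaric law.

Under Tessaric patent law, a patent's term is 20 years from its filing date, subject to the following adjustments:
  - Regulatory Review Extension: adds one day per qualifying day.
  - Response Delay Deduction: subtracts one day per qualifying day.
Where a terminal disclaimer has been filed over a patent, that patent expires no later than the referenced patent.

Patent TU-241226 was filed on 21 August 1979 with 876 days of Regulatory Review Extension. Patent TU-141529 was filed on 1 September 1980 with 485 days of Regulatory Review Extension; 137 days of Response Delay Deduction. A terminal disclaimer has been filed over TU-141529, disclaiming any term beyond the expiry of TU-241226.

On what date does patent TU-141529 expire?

Natural term of TU-141529:
  Base: filing + 20 years → 1 September 2000.
  Regulatory Review Extension: +485 days → 30 December 2001.
  Response Delay Deduction: −137 days → 15 August 2001.
Expiry of referenced patent TU-241226:
  Base: filing + 20 years → 21 August 1999.
  Regulatory Review Extension: +876 days → 13 January 2002.
Terminal disclaimer: TU-141529 expires on the earlier of 15 August 2001 and 13 January 2002.

August 15, 2001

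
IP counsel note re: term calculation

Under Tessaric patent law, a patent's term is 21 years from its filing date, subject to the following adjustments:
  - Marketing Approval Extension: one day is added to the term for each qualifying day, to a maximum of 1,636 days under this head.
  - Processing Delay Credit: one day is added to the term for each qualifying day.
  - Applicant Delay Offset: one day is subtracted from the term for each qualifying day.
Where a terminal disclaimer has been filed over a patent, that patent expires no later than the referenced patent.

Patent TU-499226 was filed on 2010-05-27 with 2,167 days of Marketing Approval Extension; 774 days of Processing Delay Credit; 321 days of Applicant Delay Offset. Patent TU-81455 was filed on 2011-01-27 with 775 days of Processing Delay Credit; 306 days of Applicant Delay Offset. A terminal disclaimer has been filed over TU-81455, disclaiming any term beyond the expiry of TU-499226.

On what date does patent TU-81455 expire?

Natural term of TU-81455:
  Base: filing + 21 years → 27 January 2032.
  Processing Delay Credit: +775 days → 12 March 2034.
  Applicant Delay Offset: −306 days → 10 May 2033.
Expiry of referenced patent TU-499226:
  Base: filing + 21 years → 27 May 2031.
  Marketing Approval Extension: 2167 days claimed exceeds the 1636-day cap, so +1636 days → 18 November 2035.
  Processing Delay Credit: +774 days → 31 December 2037.
  Applicant Delay Offset: −321 days → 13 February 2037.
Terminal disclaimer: TU-81455 expires on the earlier of 10 May 2033 and 13 February 2037.

2033-05-10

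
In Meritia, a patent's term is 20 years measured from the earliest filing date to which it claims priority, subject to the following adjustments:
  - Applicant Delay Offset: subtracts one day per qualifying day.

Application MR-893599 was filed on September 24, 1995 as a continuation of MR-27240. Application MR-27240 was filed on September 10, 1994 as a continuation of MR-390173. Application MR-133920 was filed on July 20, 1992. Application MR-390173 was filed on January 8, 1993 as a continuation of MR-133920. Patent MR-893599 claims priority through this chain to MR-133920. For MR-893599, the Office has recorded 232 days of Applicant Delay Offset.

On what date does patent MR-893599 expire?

2011-12-01

Earliest priority filing: 20 July 1992.
Base term: 20 July 1992 + 20 years → 20 July 2012.
Applicant Delay Offset: −232 days → 1 December 2011.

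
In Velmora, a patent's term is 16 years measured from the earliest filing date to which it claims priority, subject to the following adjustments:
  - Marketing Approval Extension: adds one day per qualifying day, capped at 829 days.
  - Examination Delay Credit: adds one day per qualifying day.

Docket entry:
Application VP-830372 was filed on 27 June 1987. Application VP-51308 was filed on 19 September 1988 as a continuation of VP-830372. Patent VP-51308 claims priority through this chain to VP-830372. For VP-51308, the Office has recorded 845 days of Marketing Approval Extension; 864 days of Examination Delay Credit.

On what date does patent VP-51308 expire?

February 14, 2008

Earliest priority filing: 27 June 1987.
Base term: 27 June 1987 + 16 years → 27 June 2003.
Marketing Approval Extension: 845 days claimed exceeds the 829-day cap, so +829 days → 3 October 2005.
Examination Delay Credit: +864 days → 14 February 2008.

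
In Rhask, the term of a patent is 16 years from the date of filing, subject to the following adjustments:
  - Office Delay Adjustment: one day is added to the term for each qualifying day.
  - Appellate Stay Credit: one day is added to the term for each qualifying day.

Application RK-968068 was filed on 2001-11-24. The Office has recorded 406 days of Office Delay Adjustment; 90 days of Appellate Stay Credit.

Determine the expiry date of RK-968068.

Base term: filing date + 16 years → 24 November 2017.
Office Delay Adjustment: +406 days → 4 January 2019.
Appellate Stay Credit: +90 days → 4 April 2019.

2019-04-04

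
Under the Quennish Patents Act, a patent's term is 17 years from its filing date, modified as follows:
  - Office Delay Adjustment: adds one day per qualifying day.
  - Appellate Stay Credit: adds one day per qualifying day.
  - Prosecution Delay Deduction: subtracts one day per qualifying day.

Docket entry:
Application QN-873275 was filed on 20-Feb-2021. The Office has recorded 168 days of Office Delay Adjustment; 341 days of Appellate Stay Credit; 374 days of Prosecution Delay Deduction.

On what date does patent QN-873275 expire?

Base term: filing date + 17 years → 20 February 2038.
Office Delay Adjustment: +168 days → 7 August 2038.
Appellate Stay Credit: +341 days → 14 July 2039.
Prosecution Delay Deduction: −374 days → 5 July 2038.

2038-07-05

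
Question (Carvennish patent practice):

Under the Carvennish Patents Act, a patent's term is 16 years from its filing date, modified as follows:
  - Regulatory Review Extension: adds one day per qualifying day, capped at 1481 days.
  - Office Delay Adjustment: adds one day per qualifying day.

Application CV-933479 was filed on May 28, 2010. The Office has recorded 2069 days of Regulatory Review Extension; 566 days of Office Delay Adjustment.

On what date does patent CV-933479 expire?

January 4, 2032

Base term: filing date + 16 years → 28 May 2026.
Regulatory Review Extension: 2069 days claimed exceeds the 1481-day cap, so +1481 days → 17 June 2030.
Office Delay Adjustment: +566 days → 4 January 2032.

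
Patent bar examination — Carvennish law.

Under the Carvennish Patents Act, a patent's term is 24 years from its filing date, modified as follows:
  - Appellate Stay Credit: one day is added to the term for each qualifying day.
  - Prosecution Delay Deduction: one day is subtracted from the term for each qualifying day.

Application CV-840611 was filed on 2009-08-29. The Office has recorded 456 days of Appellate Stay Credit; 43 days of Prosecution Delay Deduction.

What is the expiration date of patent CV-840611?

Base term: filing date + 24 years → 29 August 2033.
Appellate Stay Credit: +456 days → 28 November 2034.
Prosecution Delay Deduction: −43 days → 16 October 2034.

2034-10-16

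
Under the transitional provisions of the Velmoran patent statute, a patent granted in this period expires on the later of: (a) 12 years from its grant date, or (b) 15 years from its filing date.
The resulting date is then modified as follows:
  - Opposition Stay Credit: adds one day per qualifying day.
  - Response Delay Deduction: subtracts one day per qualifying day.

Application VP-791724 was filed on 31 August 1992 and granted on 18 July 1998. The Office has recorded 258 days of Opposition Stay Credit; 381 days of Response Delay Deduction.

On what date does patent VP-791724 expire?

March 17, 2010

(a) grant + 12 years → 18 July 2010.
(b) filing + 15 years → 31 August 2007.
Later of the two: 18 July 2010.
Opposition Stay Credit: +258 days → 2 April 2011.
Response Delay Deduction: −381 days → 17 March 2010.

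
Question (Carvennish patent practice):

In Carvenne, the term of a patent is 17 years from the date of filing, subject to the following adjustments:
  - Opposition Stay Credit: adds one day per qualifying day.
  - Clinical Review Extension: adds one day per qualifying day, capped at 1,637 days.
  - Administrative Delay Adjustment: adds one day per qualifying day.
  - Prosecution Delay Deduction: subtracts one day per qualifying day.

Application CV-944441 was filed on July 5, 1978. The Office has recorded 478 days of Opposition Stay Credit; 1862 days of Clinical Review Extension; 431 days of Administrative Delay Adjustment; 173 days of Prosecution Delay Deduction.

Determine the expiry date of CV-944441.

Base term: filing date + 17 years → 5 July 1995.
Opposition Stay Credit: +478 days → 25 October 1996.
Clinical Review Extension: 1862 days claimed exceeds the 1637-day cap, so +1637 days → 19 April 2001.
Administrative Delay Adjustment: +431 days → 24 June 2002.
Prosecution Delay Deduction: −173 days → 2 January 2002.

2002-01-02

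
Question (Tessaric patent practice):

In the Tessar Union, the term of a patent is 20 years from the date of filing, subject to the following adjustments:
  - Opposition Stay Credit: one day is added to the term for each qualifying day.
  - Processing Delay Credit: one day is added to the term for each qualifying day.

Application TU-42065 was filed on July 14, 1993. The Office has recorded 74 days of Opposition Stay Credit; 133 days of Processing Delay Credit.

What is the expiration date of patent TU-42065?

February 6, 2014

Base term: filing date + 20 years → 14 July 2013.
Opposition Stay Credit: +74 days → 26 September 2013.
Processing Delay Credit: +133 days → 6 February 2014.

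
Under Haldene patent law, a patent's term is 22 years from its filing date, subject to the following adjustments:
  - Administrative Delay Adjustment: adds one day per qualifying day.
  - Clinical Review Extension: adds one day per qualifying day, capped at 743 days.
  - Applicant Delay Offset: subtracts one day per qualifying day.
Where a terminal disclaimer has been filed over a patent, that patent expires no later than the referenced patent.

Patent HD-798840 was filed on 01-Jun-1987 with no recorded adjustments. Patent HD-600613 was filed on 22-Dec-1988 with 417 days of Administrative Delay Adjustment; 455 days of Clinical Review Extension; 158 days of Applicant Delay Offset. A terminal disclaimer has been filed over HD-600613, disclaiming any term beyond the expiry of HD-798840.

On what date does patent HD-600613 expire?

June 1, 2009

Natural term of HD-600613:
  Base: filing + 22 years → 22 December 2010.
  Administrative Delay Adjustment: +417 days → 12 February 2012.
  Clinical Review Extension: 455 days (within the 743-day cap) → +455 days → 12 May 2013.
  Applicant Delay Offset: −158 days → 5 December 2012.
Expiry of referenced patent HD-798840:
  Base: filing + 22 years → 1 June 2009.
Terminal disclaimer: HD-600613 expires on the earlier of 5 December 2012 and 1 June 2009.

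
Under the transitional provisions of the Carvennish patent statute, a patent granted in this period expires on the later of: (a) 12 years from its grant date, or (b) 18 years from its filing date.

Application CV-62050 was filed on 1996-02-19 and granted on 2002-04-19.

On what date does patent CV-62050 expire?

April 19, 2014

(a) grant + 12 years → 19 April 2014.
(b) filing + 18 years → 19 February 2014.
Later of the two: 19 April 2014.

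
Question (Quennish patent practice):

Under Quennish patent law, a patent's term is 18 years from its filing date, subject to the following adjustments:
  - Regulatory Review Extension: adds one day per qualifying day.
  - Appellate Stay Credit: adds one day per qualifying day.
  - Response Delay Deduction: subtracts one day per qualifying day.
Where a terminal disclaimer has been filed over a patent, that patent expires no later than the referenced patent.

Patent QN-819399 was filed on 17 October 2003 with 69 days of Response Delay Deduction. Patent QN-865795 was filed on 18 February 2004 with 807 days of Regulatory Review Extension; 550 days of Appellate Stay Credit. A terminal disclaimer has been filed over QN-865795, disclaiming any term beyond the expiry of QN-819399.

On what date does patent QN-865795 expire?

Natural term of QN-865795:
  Base: filing + 18 years → 18 February 2022.
  Regulatory Review Extension: +807 days → 5 May 2024.
  Appellate Stay Credit: +550 days → 6 November 2025.
Expiry of referenced patent QN-819399:
  Base: filing + 18 years → 17 October 2021.
  Response Delay Deduction: −69 days → 9 August 2021.
Terminal disclaimer: QN-865795 expires on the earlier of 6 November 2025 and 9 August 2021.

August 9, 2021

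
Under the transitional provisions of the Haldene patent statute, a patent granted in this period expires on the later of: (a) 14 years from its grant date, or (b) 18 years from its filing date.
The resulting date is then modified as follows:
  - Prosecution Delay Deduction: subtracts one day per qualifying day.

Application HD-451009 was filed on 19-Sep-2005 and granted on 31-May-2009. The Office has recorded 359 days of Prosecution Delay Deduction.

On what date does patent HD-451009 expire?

September 25, 2022

(a) grant + 14 years → 31 May 2023.
(b) filing + 18 years → 19 September 2023.
Later of the two: 19 September 2023.
Prosecution Delay Deduction: −359 days → 25 September 2022.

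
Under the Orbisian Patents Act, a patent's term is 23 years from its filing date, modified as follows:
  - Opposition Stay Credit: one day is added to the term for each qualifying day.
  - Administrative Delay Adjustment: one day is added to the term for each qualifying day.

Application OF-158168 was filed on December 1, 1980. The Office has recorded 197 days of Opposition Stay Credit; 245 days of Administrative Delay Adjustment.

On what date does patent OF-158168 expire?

Base term: filing date + 23 years → 1 December 2003.
Opposition Stay Credit: +197 days → 15 June 2004.
Administrative Delay Adjustment: +245 days → 15 February 2005.

February 15, 2005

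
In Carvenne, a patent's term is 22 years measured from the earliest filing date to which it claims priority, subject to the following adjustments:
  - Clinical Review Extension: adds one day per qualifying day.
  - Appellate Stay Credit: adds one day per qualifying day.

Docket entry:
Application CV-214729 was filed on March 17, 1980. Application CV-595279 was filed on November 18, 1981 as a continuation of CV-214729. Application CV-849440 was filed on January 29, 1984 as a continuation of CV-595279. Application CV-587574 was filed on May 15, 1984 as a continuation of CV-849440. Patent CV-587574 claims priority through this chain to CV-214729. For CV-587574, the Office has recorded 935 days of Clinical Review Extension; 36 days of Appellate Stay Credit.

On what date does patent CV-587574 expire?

Earliest priority filing: 17 March 1980.
Base term: 17 March 1980 + 22 years → 17 March 2002.
Clinical Review Extension: +935 days → 7 October 2004.
Appellate Stay Credit: +36 days → 12 November 2004.

November 12, 2004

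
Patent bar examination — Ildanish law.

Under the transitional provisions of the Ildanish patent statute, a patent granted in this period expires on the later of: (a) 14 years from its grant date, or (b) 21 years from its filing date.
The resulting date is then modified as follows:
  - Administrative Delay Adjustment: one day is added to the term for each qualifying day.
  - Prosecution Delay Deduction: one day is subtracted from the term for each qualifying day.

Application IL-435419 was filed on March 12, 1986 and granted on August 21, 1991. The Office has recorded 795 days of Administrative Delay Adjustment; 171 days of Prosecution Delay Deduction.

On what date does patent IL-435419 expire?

November 25, 2008

(a) grant + 14 years → 21 August 2005.
(b) filing + 21 years → 12 March 2007.
Later of the two: 12 March 2007.
Administrative Delay Adjustment: +795 days → 15 May 2009.
Prosecution Delay Deduction: −171 days → 25 November 2008.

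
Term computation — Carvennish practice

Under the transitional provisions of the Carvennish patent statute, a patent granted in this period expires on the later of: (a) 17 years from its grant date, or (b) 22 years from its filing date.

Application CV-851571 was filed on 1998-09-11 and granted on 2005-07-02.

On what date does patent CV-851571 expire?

2022-07-02

(a) grant + 17 years → 2 July 2022.
(b) filing + 22 years → 11 September 2020.
Later of the two: 2 July 2022.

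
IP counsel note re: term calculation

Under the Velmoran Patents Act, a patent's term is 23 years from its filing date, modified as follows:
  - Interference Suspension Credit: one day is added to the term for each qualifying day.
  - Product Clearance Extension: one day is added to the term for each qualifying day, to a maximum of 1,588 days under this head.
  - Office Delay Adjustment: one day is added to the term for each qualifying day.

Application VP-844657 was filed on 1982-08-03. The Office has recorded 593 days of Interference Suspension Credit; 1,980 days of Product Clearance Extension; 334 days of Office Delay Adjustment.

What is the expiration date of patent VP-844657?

2012-06-22

Base term: filing date + 23 years → 3 August 2005.
Interference Suspension Credit: +593 days → 19 March 2007.
Product Clearance Extension: 1980 days claimed exceeds the 1588-day cap, so +1588 days → 24 July 2011.
Office Delay Adjustment: +334 days → 22 June 2012.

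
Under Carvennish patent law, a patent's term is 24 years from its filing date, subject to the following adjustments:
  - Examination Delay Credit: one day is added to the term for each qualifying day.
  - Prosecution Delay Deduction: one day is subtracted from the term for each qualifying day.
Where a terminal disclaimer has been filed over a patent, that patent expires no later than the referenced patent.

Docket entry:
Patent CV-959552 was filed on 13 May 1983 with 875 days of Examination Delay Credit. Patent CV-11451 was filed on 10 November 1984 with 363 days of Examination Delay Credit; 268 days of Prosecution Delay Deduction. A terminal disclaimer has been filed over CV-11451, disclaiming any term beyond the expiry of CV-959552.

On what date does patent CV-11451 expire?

Natural term of CV-11451:
  Base: filing + 24 years → 10 November 2008.
  Examination Delay Credit: +363 days → 8 November 2009.
  Prosecution Delay Deduction: −268 days → 13 February 2009.
Expiry of referenced patent CV-959552:
  Base: filing + 24 years → 13 May 2007.
  Examination Delay Credit: +875 days → 4 October 2009.
Terminal disclaimer: CV-11451 expires on the earlier of 13 February 2009 and 4 October 2009.

February 13, 2009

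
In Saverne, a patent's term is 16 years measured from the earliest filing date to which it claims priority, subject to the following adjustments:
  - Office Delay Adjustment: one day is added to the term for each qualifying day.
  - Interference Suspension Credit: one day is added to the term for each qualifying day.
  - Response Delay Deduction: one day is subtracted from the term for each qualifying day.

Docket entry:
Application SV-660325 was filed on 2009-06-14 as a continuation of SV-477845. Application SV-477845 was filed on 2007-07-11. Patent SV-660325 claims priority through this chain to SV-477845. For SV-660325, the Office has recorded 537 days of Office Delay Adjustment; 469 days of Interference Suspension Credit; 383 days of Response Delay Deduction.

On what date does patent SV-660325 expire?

Earliest priority filing: 11 July 2007.
Base term: 11 July 2007 + 16 years → 11 July 2023.
Office Delay Adjustment: +537 days → 29 December 2024.
Interference Suspension Credit: +469 days → 12 April 2026.
Response Delay Deduction: −383 days → 25 March 2025.

2025-03-25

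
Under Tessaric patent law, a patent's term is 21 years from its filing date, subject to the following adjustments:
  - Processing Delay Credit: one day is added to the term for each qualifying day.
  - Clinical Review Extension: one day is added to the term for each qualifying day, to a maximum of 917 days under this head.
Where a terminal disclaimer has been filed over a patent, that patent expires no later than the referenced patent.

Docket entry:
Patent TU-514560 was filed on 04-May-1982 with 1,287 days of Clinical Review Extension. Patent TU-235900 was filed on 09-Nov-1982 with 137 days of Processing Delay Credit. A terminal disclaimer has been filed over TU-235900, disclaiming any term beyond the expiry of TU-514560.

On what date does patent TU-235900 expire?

2004-03-25

Natural term of TU-235900:
  Base: filing + 21 years → 9 November 2003.
  Processing Delay Credit: +137 days → 25 March 2004.
Expiry of referenced patent TU-514560:
  Base: filing + 21 years → 4 May 2003.
  Clinical Review Extension: 1287 days claimed exceeds the 917-day cap, so +917 days → 6 November 2005.
Terminal disclaimer: TU-235900 expires on the earlier of 25 March 2004 and 6 November 2005.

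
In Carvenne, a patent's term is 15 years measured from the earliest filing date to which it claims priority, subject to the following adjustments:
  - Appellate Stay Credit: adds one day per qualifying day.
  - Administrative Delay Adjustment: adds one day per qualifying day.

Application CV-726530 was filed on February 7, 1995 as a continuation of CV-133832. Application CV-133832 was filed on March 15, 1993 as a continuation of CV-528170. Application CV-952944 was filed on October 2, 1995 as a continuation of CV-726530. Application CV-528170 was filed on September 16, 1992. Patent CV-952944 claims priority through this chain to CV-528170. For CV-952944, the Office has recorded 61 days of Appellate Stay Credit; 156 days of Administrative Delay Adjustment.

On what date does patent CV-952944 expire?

2008-04-20

Earliest priority filing: 16 September 1992.
Base term: 16 September 1992 + 15 years → 16 September 2007.
Appellate Stay Credit: +61 days → 16 November 2007.
Administrative Delay Adjustment: +156 days → 20 April 2008.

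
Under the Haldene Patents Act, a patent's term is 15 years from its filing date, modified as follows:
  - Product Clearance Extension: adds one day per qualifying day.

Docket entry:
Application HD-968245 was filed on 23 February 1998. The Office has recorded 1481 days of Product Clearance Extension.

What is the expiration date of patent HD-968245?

Base term: filing date + 15 years → 23 February 2013.
Product Clearance Extension: +1481 days → 15 March 2017.

2017-03-15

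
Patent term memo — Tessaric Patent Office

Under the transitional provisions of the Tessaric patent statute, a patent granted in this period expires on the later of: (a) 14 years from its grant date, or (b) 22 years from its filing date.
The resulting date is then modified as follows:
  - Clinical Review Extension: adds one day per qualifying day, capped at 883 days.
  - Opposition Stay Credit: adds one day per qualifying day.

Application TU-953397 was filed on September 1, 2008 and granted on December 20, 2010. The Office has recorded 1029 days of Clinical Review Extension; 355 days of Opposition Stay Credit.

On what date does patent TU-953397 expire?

(a) grant + 14 years → 20 December 2024.
(b) filing + 22 years → 1 September 2030.
Later of the two: 1 September 2030.
Clinical Review Extension: 1029 days claimed exceeds the 883-day cap, so +883 days → 31 January 2033.
Opposition Stay Credit: +355 days → 21 January 2034.

2034-01-21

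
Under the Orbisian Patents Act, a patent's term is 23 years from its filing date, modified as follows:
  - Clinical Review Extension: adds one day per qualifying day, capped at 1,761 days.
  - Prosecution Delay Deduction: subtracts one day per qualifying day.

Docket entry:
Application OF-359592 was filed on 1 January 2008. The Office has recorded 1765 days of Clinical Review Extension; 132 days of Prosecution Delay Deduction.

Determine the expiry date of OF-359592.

Base term: filing date + 23 years → 1 January 2031.
Clinical Review Extension: 1765 days claimed exceeds the 1761-day cap, so +1761 days → 28 October 2035.
Prosecution Delay Deduction: −132 days → 18 June 2035.

2035-06-18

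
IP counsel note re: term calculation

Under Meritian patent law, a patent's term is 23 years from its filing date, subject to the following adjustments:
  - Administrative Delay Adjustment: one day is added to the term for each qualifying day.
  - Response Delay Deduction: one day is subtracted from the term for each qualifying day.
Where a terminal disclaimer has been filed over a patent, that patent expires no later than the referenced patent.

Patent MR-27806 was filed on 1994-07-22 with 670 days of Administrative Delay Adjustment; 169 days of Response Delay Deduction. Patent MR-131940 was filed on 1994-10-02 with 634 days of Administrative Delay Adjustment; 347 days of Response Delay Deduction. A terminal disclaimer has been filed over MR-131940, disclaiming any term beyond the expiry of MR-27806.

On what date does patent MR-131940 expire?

Natural term of MR-131940:
  Base: filing + 23 years → 2 October 2017.
  Administrative Delay Adjustment: +634 days → 28 June 2019.
  Response Delay Deduction: −347 days → 16 July 2018.
Expiry of referenced patent MR-27806:
  Base: filing + 23 years → 22 July 2017.
  Administrative Delay Adjustment: +670 days → 23 May 2019.
  Response Delay Deduction: −169 days → 5 December 2018.
Terminal disclaimer: MR-131940 expires on the earlier of 16 July 2018 and 5 December 2018.

July 16, 2018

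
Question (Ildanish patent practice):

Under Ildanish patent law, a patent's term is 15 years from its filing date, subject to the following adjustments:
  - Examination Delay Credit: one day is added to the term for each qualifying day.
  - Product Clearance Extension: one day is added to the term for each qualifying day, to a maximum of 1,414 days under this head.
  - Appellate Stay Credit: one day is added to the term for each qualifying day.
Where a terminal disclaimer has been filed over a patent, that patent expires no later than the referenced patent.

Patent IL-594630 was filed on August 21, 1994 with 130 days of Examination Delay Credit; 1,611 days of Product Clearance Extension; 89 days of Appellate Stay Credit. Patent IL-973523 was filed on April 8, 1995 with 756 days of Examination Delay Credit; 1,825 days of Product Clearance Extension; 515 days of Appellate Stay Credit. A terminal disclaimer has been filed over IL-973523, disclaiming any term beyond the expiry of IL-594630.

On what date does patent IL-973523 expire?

Natural term of IL-973523:
  Base: filing + 15 years → 8 April 2010.
  Examination Delay Credit: +756 days → 3 May 2012.
  Product Clearance Extension: 1825 days claimed exceeds the 1414-day cap, so +1414 days → 17 March 2016.
  Appellate Stay Credit: +515 days → 14 August 2017.
Expiry of referenced patent IL-594630:
  Base: filing + 15 years → 21 August 2009.
  Examination Delay Credit: +130 days → 29 December 2009.
  Product Clearance Extension: 1611 days claimed exceeds the 1414-day cap, so +1414 days → 12 November 2013.
  Appellate Stay Credit: +89 days → 9 February 2014.
Terminal disclaimer: IL-973523 expires on the earlier of 14 August 2017 and 9 February 2014.

February 9, 2014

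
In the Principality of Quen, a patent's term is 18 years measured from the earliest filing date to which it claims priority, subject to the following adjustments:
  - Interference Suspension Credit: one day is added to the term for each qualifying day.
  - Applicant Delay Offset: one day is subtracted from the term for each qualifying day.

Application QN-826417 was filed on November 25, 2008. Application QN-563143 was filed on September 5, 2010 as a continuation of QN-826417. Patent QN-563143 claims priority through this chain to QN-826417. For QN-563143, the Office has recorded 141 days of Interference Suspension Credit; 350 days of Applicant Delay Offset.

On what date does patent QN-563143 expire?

Earliest priority filing: 25 November 2008.
Base term: 25 November 2008 + 18 years → 25 November 2026.
Interference Suspension Credit: +141 days → 15 April 2027.
Applicant Delay Offset: −350 days → 30 April 2026.

April 30, 2026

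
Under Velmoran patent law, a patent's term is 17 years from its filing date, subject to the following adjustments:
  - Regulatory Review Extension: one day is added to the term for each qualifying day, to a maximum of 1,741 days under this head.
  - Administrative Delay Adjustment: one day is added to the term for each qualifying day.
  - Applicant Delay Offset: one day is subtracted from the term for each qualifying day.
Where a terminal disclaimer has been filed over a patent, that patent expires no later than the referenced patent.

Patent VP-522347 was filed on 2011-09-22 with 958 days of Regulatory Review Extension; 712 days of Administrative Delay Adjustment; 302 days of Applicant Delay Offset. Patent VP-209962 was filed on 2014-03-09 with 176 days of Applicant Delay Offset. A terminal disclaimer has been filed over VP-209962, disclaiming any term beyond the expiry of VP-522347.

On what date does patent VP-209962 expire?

Natural term of VP-209962:
  Base: filing + 17 years → 9 March 2031.
  Applicant Delay Offset: −176 days → 14 September 2030.
Expiry of referenced patent VP-522347:
  Base: filing + 17 years → 22 September 2028.
  Regulatory Review Extension: 958 days (within the 1741-day cap) → +958 days → 8 May 2031.
  Administrative Delay Adjustment: +712 days → 19 April 2033.
  Applicant Delay Offset: −302 days → 21 June 2032.
Terminal disclaimer: VP-209962 expires on the earlier of 14 September 2030 and 21 June 2032.

2030-09-14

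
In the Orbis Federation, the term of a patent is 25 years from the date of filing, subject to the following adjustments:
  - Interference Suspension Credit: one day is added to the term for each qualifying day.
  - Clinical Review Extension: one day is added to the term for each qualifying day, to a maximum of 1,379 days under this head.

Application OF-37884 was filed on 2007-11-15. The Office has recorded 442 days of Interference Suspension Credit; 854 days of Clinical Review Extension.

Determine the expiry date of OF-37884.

Base term: filing date + 25 years → 15 November 2032.
Interference Suspension Credit: +442 days → 31 January 2034.
Clinical Review Extension: 854 days (within the 1379-day cap) → +854 days → 3 June 2036.

June 3, 2036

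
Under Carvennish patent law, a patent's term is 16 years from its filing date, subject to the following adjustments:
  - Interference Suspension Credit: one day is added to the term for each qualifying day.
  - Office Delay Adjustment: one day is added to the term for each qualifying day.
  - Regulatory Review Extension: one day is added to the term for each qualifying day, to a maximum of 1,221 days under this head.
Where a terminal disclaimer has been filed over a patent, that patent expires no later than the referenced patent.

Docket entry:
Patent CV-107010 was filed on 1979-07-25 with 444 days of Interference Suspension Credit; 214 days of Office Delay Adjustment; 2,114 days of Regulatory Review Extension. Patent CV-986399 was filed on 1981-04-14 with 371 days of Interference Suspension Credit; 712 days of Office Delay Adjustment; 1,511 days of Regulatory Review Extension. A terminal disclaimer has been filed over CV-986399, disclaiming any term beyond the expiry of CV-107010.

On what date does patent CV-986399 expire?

Natural term of CV-986399:
  Base: filing + 16 years → 14 April 1997.
  Interference Suspension Credit: +371 days → 20 April 1998.
  Office Delay Adjustment: +712 days → 1 April 2000.
  Regulatory Review Extension: 1511 days claimed exceeds the 1221-day cap, so +1221 days → 5 August 2003.
Expiry of referenced patent CV-107010:
  Base: filing + 16 years → 25 July 1995.
  Interference Suspension Credit: +444 days → 11 October 1996.
  Office Delay Adjustment: +214 days → 13 May 1997.
  Regulatory Review Extension: 2114 days claimed exceeds the 1221-day cap, so +1221 days → 15 September 2000.
Terminal disclaimer: CV-986399 expires on the earlier of 5 August 2003 and 15 September 2000.

September 15, 2000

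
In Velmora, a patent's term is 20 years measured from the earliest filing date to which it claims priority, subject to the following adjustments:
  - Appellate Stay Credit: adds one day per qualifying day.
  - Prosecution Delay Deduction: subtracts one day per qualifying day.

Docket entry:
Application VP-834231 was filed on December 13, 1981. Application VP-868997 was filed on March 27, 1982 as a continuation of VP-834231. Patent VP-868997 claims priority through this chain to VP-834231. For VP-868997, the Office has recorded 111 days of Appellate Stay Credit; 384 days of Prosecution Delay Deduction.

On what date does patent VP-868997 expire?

2001-03-15

Earliest priority filing: 13 December 1981.
Base term: 13 December 1981 + 20 years → 13 December 2001.
Appellate Stay Credit: +111 days → 3 April 2002.
Prosecution Delay Deduction: −384 days → 15 March 2001.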